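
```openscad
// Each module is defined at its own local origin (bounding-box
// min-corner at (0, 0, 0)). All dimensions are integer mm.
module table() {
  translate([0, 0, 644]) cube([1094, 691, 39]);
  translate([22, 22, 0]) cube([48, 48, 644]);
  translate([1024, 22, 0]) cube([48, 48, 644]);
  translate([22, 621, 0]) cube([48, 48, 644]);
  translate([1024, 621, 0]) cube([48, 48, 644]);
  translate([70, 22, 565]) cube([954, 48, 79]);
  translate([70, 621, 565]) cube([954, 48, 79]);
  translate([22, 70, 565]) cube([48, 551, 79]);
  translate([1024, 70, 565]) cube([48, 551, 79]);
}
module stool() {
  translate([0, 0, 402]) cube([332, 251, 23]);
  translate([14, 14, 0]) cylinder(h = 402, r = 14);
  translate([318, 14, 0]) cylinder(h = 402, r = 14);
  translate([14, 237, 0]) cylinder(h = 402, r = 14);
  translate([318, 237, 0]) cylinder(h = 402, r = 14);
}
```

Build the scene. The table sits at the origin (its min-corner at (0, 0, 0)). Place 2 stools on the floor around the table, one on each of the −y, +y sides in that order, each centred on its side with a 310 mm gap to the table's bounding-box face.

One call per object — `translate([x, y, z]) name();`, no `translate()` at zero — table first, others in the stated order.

table();
translate([381, -561, 0]) stool();
translate([381, 1001, 0]) stool();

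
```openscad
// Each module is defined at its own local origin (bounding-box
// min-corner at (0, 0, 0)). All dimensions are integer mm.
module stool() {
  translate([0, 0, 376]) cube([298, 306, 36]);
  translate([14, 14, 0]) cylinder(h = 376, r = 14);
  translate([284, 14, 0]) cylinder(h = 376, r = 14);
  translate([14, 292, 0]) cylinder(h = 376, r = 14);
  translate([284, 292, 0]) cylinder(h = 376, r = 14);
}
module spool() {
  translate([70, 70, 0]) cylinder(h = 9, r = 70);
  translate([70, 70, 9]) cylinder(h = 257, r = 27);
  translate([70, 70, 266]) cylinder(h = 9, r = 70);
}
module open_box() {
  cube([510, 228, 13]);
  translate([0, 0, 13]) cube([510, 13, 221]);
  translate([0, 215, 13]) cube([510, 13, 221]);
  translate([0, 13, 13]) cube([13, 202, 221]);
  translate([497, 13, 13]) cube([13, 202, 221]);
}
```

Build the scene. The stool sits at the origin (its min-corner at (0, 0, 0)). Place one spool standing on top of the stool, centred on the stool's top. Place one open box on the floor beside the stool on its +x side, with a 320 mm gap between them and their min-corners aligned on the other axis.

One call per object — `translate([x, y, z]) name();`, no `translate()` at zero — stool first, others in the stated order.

stool();
translate([79, 83, 412]) spool();
translate([618, 0, 0]) open_box();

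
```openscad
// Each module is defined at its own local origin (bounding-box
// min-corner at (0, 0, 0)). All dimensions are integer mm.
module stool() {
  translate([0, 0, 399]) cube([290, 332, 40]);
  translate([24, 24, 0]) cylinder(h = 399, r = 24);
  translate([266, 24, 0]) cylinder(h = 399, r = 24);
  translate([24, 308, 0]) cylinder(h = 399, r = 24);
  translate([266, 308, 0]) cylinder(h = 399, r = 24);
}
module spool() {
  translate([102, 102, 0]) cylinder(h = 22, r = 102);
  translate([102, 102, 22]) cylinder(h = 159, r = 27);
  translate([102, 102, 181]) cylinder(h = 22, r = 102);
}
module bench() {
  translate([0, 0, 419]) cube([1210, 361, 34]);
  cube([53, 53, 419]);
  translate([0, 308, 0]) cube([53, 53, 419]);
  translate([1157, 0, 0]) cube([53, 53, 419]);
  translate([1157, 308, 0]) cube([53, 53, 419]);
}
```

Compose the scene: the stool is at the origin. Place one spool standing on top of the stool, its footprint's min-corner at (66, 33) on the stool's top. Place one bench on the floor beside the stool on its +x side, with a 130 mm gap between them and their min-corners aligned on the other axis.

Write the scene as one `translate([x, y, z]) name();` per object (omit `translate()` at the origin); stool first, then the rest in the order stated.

stool();
translate([66, 33, 439]) spool();
translate([420, 0, 0]) bench();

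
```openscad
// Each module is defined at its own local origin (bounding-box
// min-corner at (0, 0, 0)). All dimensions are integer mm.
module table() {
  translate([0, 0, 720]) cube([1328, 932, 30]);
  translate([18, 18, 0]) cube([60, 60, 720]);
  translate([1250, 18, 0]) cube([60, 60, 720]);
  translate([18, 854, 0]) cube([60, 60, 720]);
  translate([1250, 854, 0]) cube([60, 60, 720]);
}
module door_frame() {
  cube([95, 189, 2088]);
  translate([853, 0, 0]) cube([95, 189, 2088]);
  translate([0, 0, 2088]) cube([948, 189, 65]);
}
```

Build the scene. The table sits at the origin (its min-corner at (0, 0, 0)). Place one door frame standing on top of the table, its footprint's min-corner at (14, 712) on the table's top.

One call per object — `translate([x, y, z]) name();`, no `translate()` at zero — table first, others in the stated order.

table();
translate([14, 712, 750]) door_frame();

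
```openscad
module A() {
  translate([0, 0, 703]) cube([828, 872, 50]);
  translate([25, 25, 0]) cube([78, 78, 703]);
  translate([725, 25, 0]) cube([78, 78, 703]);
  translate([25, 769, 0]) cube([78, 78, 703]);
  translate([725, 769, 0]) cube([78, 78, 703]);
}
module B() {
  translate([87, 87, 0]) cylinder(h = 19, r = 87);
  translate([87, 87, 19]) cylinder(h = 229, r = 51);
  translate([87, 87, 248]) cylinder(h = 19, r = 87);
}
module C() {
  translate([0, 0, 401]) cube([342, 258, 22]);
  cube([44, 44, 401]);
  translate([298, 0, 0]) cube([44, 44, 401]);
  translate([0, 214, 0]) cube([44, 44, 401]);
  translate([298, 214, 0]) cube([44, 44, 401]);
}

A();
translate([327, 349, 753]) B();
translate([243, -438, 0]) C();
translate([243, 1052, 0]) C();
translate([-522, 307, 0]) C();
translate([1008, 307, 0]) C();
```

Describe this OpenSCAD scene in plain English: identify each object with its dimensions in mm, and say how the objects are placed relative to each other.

A is a table with a 828×872 mm rectangular top, 50 mm thick, top surface at z = 753 mm, supported by four 78×78 mm square legs, each inset 25 mm from the nearest pair of top edges, running from the floor.

B is a spool: two coaxial disc flanges of radius 87 mm and thickness 19 mm, joined by a core cylinder of radius 51 mm and height 229 mm. The lower flange rests on z = 0 and the three cylinders share a vertical axis.

C is a simple wooden stool: a rectangular seat 342 mm (x) by 258 mm (y), 22 mm thick, top face at z = 423 mm, on four square legs, each 44×44 mm in cross-section. The legs rest on z = 0, each flush with a corner of the seat.

The spool is on top of the table, centred. Four stools sit around the table at the −y, +y, −x, +x sides.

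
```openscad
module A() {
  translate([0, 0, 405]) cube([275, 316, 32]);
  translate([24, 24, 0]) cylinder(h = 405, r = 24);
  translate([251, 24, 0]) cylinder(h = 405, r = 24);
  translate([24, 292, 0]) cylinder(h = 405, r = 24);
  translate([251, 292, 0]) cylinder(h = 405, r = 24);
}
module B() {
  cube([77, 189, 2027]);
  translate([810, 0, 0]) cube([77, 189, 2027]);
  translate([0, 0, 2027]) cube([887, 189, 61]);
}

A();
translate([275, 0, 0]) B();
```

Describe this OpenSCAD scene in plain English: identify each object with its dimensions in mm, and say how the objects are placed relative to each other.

A is a simple wooden stool: a rectangular seat 275 mm (x) by 316 mm (y), 32 mm thick, top face at z = 437 mm, on four round legs, each 48 mm in diameter. The legs rest on z = 0, each leg's axis is inset half a diameter from the nearest pair of seat edges (so the leg's bounding box is flush with the corner).

B is a door frame. The clear opening is 733 mm wide and 2027 mm high. Two 77 mm wide jambs, 189 mm deep, stand either side of the opening from the floor to the top of the opening. A 61 mm thick head sits across the top of both jambs, spanning the full outside width of the frame.

The door frame is against the stool's +x side, with their −y faces flush.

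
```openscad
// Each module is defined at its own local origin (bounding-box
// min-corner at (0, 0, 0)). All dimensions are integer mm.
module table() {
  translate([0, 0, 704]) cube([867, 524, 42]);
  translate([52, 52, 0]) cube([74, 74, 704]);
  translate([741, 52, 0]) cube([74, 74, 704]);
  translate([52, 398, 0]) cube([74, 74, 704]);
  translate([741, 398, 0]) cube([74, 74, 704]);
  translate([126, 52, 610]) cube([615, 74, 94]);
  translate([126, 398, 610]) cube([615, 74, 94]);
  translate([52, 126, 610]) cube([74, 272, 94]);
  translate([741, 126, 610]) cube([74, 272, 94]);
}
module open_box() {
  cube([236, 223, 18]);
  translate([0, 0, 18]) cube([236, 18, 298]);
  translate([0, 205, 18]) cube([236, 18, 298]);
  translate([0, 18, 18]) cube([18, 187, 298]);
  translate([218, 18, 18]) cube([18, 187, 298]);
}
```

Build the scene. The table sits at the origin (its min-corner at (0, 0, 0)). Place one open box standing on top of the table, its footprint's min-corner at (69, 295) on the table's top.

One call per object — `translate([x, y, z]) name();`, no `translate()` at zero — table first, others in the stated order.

table();
translate([69, 295, 746]) open_box();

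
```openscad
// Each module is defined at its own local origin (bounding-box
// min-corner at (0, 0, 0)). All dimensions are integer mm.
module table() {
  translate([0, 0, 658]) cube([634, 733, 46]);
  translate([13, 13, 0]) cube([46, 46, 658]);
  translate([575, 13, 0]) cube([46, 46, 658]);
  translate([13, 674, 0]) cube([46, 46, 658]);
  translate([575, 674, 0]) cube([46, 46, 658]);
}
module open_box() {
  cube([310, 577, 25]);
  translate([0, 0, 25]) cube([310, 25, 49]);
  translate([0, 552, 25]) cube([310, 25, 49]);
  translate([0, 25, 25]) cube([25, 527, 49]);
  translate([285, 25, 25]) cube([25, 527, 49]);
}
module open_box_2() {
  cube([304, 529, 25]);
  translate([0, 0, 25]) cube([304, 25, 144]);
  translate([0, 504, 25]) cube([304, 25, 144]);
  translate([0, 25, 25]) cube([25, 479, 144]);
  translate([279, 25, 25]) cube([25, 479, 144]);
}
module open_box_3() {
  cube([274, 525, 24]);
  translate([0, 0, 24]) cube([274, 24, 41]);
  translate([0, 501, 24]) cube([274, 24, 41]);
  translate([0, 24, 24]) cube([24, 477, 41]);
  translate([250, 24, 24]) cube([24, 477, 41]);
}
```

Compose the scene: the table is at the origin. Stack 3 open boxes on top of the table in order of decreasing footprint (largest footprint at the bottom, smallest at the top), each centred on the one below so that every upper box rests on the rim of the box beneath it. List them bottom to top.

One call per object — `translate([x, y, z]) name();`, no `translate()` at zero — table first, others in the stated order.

table();
translate([162, 78, 704]) open_box();
translate([165, 102, 778]) open_box_2();
translate([180, 104, 947]) open_box_3();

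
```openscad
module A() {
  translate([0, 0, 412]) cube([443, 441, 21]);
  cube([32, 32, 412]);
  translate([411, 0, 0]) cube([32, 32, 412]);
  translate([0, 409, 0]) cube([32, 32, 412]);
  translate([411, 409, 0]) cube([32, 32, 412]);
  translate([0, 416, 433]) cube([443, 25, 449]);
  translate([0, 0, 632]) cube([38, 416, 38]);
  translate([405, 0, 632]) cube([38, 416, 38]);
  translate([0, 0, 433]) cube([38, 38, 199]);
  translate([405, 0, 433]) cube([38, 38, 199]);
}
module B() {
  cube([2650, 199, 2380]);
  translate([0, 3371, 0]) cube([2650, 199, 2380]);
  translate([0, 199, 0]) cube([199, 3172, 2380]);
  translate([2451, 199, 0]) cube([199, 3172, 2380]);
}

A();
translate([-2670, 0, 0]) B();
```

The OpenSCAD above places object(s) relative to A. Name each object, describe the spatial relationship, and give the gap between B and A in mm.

The house frame's nearest face is 20 mm from the chair's −x face.

A is a chair. B is a house frame. The house frame is on the floor beside the chair on its −x side. The gap between the house frame and the chair is 20 mm.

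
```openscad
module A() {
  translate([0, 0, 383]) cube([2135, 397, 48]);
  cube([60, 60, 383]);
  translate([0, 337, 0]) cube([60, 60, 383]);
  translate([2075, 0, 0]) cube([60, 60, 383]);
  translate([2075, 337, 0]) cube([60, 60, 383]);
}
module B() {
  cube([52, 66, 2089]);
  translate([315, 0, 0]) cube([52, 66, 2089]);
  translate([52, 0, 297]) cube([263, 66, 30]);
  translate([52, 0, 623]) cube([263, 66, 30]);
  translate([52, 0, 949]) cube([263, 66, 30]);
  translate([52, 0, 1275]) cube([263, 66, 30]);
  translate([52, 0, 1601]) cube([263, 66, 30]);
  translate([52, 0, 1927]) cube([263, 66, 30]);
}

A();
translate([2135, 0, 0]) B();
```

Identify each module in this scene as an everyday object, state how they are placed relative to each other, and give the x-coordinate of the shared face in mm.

A is a bench. B is a ladder. The ladder is against the bench's +x side, with their −y faces flush. The x-coordinate of the shared face is 2135 mm.

The bench's +x face and the ladder's −x face are both at x = 2135 mm.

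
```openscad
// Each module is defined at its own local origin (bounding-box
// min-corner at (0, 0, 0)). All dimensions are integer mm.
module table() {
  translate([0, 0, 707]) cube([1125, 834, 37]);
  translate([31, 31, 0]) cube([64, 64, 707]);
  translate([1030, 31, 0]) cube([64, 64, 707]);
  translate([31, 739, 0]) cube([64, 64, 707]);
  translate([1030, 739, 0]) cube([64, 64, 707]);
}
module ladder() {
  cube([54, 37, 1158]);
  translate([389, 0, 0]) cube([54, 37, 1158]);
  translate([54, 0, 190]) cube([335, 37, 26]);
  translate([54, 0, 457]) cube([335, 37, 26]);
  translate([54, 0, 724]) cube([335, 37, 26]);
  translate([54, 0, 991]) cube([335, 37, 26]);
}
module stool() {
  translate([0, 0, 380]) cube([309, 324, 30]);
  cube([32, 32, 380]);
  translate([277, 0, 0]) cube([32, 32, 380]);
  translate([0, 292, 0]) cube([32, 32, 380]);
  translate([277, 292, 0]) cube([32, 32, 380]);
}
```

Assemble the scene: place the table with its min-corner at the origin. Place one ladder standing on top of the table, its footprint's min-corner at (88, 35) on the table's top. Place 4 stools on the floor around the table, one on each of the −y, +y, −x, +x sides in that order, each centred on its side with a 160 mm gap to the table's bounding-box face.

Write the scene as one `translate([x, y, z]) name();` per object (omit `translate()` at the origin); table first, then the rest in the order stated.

table();
translate([88, 35, 744]) ladder();
translate([408, -484, 0]) stool();
translate([408, 994, 0]) stool();
translate([-469, 255, 0]) stool();
translate([1285, 255, 0]) stool();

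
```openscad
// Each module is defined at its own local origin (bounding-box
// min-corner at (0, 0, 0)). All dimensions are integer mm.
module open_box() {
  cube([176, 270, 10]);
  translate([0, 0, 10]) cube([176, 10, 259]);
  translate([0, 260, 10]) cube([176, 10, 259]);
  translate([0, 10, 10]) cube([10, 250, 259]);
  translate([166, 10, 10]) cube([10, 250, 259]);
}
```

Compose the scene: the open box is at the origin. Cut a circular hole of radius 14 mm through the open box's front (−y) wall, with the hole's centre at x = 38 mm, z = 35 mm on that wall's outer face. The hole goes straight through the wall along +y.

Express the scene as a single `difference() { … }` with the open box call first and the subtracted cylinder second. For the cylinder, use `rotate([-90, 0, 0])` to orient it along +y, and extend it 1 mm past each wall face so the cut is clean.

difference() {
  open_box();
  translate([38, -1, 35]) rotate([-90, 0, 0]) cylinder(h = 12, r = 14);
}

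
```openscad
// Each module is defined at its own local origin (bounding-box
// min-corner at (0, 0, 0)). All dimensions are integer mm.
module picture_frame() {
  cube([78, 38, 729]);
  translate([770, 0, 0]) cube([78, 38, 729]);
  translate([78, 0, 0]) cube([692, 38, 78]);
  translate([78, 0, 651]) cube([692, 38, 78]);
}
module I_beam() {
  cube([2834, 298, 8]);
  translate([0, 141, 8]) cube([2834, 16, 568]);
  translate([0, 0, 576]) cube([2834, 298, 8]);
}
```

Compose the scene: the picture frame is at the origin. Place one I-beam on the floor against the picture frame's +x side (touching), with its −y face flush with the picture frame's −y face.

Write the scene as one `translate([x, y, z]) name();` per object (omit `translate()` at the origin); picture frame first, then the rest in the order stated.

picture_frame();
translate([848, 0, 0]) I_beam();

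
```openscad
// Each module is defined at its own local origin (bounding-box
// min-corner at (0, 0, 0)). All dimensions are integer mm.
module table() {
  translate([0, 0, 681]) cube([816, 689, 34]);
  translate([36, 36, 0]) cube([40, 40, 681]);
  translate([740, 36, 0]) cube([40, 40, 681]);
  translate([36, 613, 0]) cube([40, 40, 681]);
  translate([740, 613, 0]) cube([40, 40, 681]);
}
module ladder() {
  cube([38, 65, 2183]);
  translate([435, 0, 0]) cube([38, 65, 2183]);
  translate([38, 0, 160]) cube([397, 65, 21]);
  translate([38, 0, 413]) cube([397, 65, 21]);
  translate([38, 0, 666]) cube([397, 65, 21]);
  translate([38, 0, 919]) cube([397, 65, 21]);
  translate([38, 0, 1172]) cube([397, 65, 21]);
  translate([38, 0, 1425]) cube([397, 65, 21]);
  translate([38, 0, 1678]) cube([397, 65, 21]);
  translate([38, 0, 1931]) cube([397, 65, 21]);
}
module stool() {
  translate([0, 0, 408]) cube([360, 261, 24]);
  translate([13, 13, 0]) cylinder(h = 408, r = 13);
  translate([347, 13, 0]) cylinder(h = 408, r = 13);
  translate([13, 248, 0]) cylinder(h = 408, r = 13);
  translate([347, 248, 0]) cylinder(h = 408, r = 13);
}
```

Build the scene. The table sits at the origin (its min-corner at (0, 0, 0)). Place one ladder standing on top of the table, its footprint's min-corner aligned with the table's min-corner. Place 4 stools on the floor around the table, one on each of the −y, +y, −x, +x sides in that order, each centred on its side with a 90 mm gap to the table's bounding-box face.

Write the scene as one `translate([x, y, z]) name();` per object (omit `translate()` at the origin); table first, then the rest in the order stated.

table();
translate([0, 0, 715]) ladder();
translate([228, -351, 0]) stool();
translate([228, 779, 0]) stool();
translate([-450, 214, 0]) stool();
translate([906, 214, 0]) stool();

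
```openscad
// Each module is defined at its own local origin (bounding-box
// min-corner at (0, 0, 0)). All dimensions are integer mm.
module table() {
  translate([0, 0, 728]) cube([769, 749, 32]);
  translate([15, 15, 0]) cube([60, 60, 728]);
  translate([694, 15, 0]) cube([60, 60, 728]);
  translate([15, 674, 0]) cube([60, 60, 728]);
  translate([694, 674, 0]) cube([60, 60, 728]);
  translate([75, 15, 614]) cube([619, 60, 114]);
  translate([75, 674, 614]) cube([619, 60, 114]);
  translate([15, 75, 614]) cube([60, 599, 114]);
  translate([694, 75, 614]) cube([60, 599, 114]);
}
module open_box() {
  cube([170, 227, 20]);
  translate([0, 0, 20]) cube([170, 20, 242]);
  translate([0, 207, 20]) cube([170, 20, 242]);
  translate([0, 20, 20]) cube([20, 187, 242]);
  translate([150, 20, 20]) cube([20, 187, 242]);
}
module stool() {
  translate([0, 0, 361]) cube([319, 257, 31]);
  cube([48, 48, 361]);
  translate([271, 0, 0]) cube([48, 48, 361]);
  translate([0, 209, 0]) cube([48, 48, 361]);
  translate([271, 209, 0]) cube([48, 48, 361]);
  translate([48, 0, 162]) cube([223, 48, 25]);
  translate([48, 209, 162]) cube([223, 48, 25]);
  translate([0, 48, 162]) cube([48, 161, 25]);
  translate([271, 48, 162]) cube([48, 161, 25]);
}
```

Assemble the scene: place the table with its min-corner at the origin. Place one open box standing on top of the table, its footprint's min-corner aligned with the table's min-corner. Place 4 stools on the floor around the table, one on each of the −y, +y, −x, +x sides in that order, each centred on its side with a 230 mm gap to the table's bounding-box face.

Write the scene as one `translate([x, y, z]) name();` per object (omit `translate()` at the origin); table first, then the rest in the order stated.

table();
translate([0, 0, 760]) open_box();
translate([225, -487, 0]) stool();
translate([225, 979, 0]) stool();
translate([-549, 246, 0]) stool();
translate([999, 246, 0]) stool();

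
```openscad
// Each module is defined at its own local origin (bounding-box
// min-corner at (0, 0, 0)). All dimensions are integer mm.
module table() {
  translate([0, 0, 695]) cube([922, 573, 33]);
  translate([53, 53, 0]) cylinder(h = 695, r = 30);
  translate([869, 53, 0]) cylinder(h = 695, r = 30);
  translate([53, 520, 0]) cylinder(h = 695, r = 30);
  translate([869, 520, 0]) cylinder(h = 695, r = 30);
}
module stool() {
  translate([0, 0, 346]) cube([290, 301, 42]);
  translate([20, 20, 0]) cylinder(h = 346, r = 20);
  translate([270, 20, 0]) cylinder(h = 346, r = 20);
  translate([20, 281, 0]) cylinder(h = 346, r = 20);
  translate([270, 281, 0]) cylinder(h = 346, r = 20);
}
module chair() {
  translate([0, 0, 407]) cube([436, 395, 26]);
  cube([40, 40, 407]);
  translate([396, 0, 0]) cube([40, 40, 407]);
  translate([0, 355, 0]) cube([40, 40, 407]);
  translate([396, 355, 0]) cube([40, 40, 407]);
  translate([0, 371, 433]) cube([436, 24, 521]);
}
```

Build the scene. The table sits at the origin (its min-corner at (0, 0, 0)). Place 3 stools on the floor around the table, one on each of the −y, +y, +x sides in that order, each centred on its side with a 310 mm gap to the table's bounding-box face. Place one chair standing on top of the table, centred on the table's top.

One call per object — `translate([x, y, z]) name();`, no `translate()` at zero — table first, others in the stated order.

table();
translate([316, -611, 0]) stool();
translate([316, 883, 0]) stool();
translate([1232, 136, 0]) stool();
translate([243, 89, 728]) chair();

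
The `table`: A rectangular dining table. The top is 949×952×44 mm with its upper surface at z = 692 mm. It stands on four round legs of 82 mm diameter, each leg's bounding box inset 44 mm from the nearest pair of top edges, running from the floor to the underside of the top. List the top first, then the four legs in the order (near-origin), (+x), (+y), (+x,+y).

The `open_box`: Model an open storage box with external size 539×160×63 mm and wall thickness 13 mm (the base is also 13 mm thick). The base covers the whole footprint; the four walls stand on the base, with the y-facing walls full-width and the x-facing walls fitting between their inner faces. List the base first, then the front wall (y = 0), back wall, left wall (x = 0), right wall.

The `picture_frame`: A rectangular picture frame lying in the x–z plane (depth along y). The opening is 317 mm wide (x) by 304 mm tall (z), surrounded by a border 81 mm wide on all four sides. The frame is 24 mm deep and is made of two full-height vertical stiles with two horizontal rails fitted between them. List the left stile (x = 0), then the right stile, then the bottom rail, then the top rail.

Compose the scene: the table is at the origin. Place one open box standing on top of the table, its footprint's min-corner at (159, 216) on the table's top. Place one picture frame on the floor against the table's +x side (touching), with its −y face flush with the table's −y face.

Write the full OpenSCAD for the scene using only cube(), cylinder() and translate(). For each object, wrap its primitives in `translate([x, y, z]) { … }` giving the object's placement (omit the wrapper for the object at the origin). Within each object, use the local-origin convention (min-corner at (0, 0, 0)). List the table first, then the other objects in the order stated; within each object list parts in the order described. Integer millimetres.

translate([0, 0, 648]) cube([949, 952, 44]);
translate([85, 85, 0]) cylinder(h = 648, r = 41);
translate([864, 85, 0]) cylinder(h = 648, r = 41);
translate([85, 867, 0]) cylinder(h = 648, r = 41);
translate([864, 867, 0]) cylinder(h = 648, r = 41);
translate([159, 216, 692]) {
  cube([539, 160, 13]);
  translate([0, 0, 13]) cube([539, 13, 50]);
  translate([0, 147, 13]) cube([539, 13, 50]);
  translate([0, 13, 13]) cube([13, 134, 50]);
  translate([526, 13, 13]) cube([13, 134, 50]);
}
translate([949, 0, 0]) {
  cube([81, 24, 466]);
  translate([398, 0, 0]) cube([81, 24, 466]);
  translate([81, 0, 0]) cube([317, 24, 81]);
  translate([81, 0, 385]) cube([317, 24, 81]);
}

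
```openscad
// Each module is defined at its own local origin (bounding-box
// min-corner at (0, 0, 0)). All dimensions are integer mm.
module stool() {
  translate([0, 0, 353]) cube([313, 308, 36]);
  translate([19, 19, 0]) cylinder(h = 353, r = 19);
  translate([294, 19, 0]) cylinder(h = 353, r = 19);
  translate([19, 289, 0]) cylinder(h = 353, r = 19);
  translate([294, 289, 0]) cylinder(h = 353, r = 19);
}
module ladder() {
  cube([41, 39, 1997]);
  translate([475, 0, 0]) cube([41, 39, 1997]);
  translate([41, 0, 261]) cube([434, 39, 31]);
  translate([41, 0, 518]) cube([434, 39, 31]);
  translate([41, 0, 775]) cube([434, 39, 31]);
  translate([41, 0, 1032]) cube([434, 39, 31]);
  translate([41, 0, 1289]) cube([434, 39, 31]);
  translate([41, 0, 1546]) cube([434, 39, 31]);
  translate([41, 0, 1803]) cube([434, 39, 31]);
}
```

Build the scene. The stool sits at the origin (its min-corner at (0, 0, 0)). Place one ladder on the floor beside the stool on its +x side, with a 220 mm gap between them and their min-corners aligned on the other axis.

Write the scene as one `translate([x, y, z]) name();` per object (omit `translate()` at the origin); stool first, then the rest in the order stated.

stool();
translate([533, 0, 0]) ladder();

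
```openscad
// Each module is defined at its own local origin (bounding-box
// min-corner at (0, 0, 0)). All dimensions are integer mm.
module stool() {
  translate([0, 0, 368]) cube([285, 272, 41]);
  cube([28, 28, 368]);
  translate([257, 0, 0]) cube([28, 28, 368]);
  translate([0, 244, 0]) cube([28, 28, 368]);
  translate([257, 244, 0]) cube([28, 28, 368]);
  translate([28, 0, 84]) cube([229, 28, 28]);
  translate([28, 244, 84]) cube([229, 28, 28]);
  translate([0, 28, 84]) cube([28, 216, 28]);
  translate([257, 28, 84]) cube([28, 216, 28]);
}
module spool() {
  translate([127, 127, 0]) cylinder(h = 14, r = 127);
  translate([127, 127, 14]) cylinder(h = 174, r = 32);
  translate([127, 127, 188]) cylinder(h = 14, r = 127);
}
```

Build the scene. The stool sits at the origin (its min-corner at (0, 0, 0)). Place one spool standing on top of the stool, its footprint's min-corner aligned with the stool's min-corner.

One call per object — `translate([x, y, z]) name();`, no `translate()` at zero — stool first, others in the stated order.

stool();
translate([0, 0, 409]) spool();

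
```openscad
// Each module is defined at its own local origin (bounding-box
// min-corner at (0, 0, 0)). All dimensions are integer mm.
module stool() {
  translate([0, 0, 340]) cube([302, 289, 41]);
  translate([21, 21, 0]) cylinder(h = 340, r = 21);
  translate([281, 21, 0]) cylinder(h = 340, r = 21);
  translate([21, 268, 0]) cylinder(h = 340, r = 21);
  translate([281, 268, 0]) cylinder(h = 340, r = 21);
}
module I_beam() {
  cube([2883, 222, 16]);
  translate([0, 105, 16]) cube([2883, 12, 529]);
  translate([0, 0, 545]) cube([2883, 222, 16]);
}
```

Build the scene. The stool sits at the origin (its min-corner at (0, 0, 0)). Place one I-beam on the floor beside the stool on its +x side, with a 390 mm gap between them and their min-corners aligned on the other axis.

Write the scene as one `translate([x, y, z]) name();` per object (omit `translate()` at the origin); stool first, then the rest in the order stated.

stool();
translate([692, 0, 0]) I_beam();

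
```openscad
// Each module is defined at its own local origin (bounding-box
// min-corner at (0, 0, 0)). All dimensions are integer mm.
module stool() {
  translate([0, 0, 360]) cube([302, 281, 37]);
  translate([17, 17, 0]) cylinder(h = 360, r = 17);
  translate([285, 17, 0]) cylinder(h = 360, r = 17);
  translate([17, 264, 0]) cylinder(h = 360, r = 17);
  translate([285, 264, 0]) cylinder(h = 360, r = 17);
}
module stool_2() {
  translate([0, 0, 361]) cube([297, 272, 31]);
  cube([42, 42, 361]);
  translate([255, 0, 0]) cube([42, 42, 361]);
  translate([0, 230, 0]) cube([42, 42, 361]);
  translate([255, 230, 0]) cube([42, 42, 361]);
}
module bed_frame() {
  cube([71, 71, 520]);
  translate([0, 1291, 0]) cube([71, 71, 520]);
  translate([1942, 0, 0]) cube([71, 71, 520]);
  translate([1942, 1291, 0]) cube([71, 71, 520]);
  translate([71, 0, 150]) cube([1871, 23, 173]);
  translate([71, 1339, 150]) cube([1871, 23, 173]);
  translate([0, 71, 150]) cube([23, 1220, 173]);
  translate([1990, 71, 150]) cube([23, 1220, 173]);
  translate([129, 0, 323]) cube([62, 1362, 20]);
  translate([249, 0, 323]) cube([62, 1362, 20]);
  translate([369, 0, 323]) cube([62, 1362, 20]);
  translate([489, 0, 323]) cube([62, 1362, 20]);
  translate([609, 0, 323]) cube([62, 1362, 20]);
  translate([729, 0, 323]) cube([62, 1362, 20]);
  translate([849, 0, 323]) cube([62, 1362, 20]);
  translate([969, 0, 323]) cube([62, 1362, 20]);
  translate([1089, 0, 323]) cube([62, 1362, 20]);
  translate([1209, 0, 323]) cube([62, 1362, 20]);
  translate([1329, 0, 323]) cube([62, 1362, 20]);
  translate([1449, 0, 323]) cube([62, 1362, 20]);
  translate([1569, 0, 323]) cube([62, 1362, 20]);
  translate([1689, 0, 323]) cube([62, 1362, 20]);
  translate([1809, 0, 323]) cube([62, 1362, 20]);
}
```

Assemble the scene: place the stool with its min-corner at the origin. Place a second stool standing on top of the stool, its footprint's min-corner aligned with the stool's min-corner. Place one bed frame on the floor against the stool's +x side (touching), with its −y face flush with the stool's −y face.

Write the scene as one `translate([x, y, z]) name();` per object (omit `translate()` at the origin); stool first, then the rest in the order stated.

stool();
translate([0, 0, 397]) stool_2();
translate([302, 0, 0]) bed_frame();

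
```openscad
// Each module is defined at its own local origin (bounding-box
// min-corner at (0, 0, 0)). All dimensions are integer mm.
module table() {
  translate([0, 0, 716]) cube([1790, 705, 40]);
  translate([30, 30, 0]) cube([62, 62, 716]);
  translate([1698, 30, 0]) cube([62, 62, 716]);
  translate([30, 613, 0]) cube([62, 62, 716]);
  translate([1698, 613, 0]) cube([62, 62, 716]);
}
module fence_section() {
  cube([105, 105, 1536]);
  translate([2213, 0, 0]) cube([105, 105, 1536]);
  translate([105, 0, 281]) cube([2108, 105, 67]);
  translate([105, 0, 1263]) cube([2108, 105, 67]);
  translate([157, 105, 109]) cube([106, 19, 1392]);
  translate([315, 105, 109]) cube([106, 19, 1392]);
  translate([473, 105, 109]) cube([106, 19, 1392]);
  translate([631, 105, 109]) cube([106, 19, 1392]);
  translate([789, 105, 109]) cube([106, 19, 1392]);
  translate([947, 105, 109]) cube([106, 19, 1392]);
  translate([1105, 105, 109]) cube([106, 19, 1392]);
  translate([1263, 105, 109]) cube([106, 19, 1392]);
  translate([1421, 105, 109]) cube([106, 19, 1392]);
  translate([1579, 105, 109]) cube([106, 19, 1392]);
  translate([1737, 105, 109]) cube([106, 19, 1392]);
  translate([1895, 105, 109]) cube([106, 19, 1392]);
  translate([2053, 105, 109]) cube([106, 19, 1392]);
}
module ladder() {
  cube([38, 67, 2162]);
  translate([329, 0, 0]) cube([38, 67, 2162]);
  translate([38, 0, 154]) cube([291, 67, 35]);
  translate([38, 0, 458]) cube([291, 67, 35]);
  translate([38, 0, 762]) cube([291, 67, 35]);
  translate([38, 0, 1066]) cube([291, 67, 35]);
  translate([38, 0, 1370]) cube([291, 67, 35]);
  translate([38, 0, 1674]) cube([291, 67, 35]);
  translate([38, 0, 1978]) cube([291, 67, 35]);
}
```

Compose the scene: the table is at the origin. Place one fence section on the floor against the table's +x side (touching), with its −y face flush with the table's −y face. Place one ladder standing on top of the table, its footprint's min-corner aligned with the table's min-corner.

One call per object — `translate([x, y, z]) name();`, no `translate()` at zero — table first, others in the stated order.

table();
translate([1790, 0, 0]) fence_section();
translate([0, 0, 756]) ladder();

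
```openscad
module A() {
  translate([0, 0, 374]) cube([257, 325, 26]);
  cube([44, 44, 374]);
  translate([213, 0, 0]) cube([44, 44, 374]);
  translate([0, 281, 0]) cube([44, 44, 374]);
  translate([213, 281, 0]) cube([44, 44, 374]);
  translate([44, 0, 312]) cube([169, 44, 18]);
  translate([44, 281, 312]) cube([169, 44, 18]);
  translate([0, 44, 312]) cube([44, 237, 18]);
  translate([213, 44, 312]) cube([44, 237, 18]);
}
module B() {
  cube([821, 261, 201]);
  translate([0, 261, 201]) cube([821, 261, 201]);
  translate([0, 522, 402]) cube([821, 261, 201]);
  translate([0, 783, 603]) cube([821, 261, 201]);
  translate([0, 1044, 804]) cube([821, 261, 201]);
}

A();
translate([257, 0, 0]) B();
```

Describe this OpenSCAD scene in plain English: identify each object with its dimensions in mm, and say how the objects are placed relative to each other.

A is a simple wooden stool: a rectangular seat 257 mm (x) by 325 mm (y), 26 mm thick, top face at z = 400 mm, on four square legs, each 44×44 mm in cross-section. The legs rest on z = 0, each flush with a corner of the seat. Four stretchers, 44 mm wide and 18 mm tall, connect adjacent legs with their undersides at z = 312 mm, each running between the inner faces of the legs it joins and aligned with the legs' outer faces on the other axis.

B is a run of 5 identical solid stair steps. Each tread is 821×261 mm and each step block is 201 mm high. Step 1 rests on the floor; step k is offset from step 1 by (k−1)×261 mm in y and (k−1)×201 mm in z.

The staircase is against the stool's +x side, with their −y faces flush.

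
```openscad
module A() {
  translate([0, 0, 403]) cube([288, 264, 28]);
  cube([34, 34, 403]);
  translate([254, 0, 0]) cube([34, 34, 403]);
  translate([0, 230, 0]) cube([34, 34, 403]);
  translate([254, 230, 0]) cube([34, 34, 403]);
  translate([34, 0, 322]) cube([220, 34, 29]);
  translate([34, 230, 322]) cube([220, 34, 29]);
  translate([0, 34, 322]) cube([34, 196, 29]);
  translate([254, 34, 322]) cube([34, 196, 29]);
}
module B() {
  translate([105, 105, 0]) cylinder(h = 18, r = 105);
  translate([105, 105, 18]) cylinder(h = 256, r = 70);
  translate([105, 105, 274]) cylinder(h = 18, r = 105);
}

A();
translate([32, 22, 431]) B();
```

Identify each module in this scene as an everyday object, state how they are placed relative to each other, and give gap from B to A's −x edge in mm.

A is a stool. B is a spool. The spool is on top of the stool. The gap from the spool to the stool's −x edge is 32 mm.

The spool's min-x is at 32; the stool's min-x is 0; gap = 32 mm.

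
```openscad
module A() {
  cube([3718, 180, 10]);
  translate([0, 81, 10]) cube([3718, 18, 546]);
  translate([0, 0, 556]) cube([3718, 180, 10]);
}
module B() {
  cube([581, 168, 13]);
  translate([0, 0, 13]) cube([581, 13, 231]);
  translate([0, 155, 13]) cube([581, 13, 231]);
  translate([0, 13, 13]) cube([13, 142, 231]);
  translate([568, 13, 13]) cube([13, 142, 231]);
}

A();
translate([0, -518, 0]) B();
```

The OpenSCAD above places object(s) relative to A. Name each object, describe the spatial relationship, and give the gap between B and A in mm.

A is an I-beam. B is an open box. The open box is on the floor beside the I-beam on its −y side. The gap between the open box and the I-beam is 350 mm.

The open box's nearest face is 350 mm from the I-beam's −y face.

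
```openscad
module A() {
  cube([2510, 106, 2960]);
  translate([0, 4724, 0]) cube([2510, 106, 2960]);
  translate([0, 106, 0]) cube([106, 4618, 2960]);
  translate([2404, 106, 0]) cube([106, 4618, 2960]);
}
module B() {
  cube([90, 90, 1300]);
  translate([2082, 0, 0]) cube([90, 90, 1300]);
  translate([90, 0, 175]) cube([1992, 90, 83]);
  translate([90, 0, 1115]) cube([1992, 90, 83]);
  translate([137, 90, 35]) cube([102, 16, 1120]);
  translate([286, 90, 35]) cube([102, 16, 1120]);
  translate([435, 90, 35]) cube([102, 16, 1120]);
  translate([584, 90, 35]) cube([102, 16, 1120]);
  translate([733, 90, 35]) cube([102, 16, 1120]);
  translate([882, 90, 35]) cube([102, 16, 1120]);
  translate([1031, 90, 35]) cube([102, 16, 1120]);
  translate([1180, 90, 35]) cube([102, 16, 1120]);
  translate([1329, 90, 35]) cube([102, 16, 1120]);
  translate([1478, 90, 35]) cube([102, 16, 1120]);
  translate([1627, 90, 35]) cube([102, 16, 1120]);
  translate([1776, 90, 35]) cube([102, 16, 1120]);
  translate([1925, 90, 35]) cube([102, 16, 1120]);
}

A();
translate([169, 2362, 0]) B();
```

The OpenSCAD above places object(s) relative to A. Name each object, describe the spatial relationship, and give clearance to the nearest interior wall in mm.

A is a house frame. B is a fence section. The fence section sits inside the house frame, centred. The clearance to the nearest interior wall is 63 mm.

Clearances: x = 63, y = 2256; minimum 63 mm.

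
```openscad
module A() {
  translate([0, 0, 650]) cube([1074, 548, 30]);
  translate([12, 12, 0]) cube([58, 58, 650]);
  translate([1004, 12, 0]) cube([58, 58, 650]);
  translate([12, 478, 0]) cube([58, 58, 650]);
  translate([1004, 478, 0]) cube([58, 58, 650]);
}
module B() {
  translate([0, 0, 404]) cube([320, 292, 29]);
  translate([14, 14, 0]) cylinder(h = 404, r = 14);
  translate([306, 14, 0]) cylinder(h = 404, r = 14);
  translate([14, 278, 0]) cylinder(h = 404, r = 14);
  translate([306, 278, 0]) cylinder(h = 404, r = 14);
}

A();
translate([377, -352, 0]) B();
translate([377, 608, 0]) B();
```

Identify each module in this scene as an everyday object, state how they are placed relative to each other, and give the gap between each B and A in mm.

A is a table. B is a stool. Two stools sit around the table at the −y, +y sides. The gap between each stool and the table is 60 mm.

Each stool's nearest face is 60 mm from the table's bounding box.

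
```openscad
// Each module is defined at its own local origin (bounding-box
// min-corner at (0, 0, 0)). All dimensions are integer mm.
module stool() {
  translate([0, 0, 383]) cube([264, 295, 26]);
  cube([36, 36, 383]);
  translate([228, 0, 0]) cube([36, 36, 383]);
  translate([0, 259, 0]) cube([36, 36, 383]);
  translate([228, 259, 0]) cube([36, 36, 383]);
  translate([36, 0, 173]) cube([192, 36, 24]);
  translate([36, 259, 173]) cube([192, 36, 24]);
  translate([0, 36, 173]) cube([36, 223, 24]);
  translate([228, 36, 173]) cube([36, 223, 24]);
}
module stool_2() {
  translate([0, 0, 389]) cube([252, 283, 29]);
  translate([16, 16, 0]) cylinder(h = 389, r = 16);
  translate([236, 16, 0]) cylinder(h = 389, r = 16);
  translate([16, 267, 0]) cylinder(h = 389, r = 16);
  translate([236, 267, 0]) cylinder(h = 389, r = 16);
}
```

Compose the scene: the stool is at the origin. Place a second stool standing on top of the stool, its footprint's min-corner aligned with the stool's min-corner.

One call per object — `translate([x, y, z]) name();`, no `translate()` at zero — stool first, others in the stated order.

stool();
translate([0, 0, 409]) stool_2();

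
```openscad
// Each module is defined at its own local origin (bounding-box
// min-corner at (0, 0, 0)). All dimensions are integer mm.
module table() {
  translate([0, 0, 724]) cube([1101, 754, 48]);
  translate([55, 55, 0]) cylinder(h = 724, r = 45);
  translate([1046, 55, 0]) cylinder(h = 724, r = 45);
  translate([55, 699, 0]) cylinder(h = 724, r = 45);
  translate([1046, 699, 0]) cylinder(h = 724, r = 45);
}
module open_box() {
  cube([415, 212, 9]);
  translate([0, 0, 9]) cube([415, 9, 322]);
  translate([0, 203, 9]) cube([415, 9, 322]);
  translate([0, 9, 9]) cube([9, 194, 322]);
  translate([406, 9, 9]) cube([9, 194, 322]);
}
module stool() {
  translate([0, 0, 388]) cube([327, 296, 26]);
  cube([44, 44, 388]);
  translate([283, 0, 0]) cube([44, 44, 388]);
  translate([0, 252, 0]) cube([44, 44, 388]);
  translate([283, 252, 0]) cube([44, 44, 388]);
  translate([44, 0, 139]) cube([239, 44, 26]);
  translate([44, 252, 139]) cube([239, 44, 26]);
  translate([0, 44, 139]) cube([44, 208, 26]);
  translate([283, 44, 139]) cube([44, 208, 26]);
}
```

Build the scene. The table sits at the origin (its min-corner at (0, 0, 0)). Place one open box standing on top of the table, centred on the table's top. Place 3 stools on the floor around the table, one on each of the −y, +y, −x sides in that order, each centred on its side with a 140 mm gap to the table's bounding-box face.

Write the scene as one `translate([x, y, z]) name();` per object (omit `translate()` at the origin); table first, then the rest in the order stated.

table();
translate([343, 271, 772]) open_box();
translate([387, -436, 0]) stool();
translate([387, 894, 0]) stool();
translate([-467, 229, 0]) stool();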